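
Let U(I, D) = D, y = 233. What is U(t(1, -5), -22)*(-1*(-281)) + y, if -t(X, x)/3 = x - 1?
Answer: -5949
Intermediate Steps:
t(X, x) = 3 - 3*x (t(X, x) = -3*(x - 1) = -3*(-1 + x) = 3 - 3*x)
U(t(1, -5), -22)*(-1*(-281)) + y = -(-22)*(-281) + 233 = -22*281 + 233 = -6182 + 233 = -5949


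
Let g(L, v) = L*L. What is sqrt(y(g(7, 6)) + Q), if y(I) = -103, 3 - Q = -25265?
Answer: sqrt(25165) ≈ 158.63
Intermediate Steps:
Q = 25268 (Q = 3 - 1*(-25265) = 3 + 25265 = 25268)
g(L, v) = L**2
sqrt(y(g(7, 6)) + Q) = sqrt(-103 + 25268) = sqrt(25165)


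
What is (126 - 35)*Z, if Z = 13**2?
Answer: 15379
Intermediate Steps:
Z = 169
(126 - 35)*Z = (126 - 35)*169 = 91*169 = 15379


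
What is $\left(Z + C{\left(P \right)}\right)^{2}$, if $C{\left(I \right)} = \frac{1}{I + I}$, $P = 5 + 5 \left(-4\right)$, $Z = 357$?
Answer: $\frac{114682681}{900} \approx 1.2743 \cdot 10^{5}$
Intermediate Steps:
$P = -15$ ($P = 5 - 20 = -15$)
$C{\left(I \right)} = \frac{1}{2 I}$
$\left(Z + C{\left(P \right)}\right)^{2} = \left(357 + \frac{1}{2 \left(-15\right)}\right)^{2} = \left(357 + \frac{1}{2} \left(- \frac{1}{15}\right)\right)^{2} = \left(357 - \frac{1}{30}\right)^{2} = \left(\frac{10709}{30}\right)^{2} = \frac{114682681}{900}$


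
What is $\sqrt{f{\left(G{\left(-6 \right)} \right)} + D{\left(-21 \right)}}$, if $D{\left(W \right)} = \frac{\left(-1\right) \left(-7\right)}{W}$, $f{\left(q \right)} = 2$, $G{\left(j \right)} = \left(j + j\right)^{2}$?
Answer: $\frac{\sqrt{15}}{3} \approx 1.291$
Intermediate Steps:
$G{\left(j \right)} = 4 j^{2}$ ($G{\left(j \right)} = \left(2 j\right)^{2} = 4 j^{2}$)
$D{\left(W \right)} = \frac{7}{W}$
$\sqrt{f{\left(G{\left(-6 \right)} \right)} + D{\left(-21 \right)}} = \sqrt{2 + \frac{7}{-21}} = \sqrt{2 + 7 \left(- \frac{1}{21}\right)} = \sqrt{2 - \frac{1}{3}} = \sqrt{\frac{5}{3}} = \frac{\sqrt{15}}{3}$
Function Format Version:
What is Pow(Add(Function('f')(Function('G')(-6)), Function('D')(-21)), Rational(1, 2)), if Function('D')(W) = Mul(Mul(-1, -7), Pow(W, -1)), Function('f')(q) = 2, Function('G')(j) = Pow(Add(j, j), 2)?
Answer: Mul(Rational(1, 3), Pow(15, Rational(1, 2))) ≈ 1.2910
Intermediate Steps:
Function('G')(j) = Mul(4, Pow(j, 2)) (Function('G')(j) = Pow(Mul(2, j), 2) = Mul(4, Pow(j, 2)))
Function('D')(W) = Mul(7, Pow(W, -1))
Pow(Add(Function('f')(Function('G')(-6)), Function('D')(-21)), Rational(1, 2)) = Pow(Add(2, Mul(7, Pow(-21, -1))), Rational(1, 2)) = Pow(Add(2, Mul(7, Rational(-1, 21))), Rational(1, 2)) = Pow(Add(2, Rational(-1, 3)), Rational(1, 2)) = Pow(Rational(5, 3), Rational(1, 2)) = Mul(Rational(1, 3), Pow(15, Rational(1, 2)))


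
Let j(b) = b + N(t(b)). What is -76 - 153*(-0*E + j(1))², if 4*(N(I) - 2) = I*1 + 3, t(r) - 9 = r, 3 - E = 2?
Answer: -96841/16 ≈ -6052.6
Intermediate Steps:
E = 1 (E = 3 - 1*2 = 3 - 2 = 1)
t(r) = 9 + r
N(I) = 11/4 + I/4 (N(I) = 2 + (I*1 + 3)/4 = 2 + (I + 3)/4 = 2 + (3 + I)/4 = 2 + (¾ + I/4) = 11/4 + I/4)
j(b) = 5 + 5*b/4 (j(b) = b + (11/4 + (9 + b)/4) = b + (11/4 + (9/4 + b/4)) = b + (5 + b/4) = 5 + 5*b/4)
-76 - 153*(-0*E + j(1))² = -76 - 153*(-0 + (5 + (5/4)*1))² = -76 - 153*(-1*0 + (5 + 5/4))² = -76 - 153*(0 + 25/4)² = -76 - 153*(25/4)² = -76 - 153*625/16 = -76 - 95625/16 = -96841/16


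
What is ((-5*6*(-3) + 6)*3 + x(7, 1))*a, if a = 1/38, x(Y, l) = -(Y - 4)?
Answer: 15/2 ≈ 7.5000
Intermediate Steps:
x(Y, l) = 4 - Y (x(Y, l) = -(-4 + Y) = 4 - Y)
a = 1/38 ≈ 0.026316
((-5*6*(-3) + 6)*3 + x(7, 1))*a = ((-5*6*(-3) + 6)*3 + (4 - 1*7))*(1/38) = ((-30*(-3) + 6)*3 + (4 - 7))*(1/38) = ((90 + 6)*3 - 3)*(1/38) = (96*3 - 3)*(1/38) = (288 - 3)*(1/38) = 285*(1/38) = 15/2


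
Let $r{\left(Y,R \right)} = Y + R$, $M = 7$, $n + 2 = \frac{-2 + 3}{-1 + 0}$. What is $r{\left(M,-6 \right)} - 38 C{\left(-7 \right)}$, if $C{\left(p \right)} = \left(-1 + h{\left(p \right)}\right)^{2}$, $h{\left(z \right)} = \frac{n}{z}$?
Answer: $- \frac{559}{49} \approx -11.408$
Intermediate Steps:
$n = -3$ ($n = -2 + \frac{-2 + 3}{-1 + 0} = -2 + 1 \frac{1}{-1} = -2 + 1 \left(-1\right) = -2 - 1 = -3$)
$h{\left(z \right)} = - \frac{3}{z}$
$r{\left(Y,R \right)} = R + Y$
$C{\left(p \right)} = \left(-1 - \frac{3}{p}\right)^{2}$
$r{\left(M,-6 \right)} - 38 C{\left(-7 \right)} = \left(-6 + 7\right) - 38 \frac{\left(3 - 7\right)^{2}}{49} = 1 - 38 \frac{\left(-4\right)^{2}}{49} = 1 - 38 \cdot \frac{1}{49} \cdot 16 = 1 - \frac{608}{49} = - \frac{559}{49}$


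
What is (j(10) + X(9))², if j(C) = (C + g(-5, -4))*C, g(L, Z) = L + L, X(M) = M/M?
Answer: 1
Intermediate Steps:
X(M) = 1
g(L, Z) = 2*L
j(C) = C*(-10 + C) (j(C) = (C + 2*(-5))*C = (C - 10)*C = (-10 + C)*C = C*(-10 + C))
(j(10) + X(9))² = (10*(-10 + 10) + 1)² = (10*0 + 1)² = (0 + 1)² = 1² = 1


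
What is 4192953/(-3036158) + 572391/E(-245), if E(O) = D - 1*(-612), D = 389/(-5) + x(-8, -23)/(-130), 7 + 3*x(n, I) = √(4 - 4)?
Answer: 135379105916127/126513667702 ≈ 1070.1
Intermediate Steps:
x(n, I) = -7/3 (x(n, I) = -7/3 + √(4 - 4)/3 = -7/3 + √0/3 = -7/3 + (⅓)*0 = -7/3 + 0 = -7/3)
D = -6067/78 (D = 389/(-5) - 7/3/(-130) = 389*(-⅕) - 7/3*(-1/130) = -389/5 + 7/390 = -6067/78 ≈ -77.782)
E(O) = 41669/78 (E(O) = -6067/78 - 1*(-612) = -6067/78 + 612 = 41669/78)
4192953/(-3036158) + 572391/E(-245) = 4192953/(-3036158) + 572391/(41669/78) = 4192953*(-1/3036158) + 572391*(78/41669) = -4192953/3036158 + 44646498/41669 = 135379105916127/126513667702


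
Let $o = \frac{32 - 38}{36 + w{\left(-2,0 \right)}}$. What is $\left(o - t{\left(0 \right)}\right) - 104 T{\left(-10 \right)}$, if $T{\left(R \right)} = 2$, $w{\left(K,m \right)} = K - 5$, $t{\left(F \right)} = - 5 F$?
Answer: $- \frac{6038}{29} \approx -208.21$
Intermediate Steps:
$w{\left(K,m \right)} = -5 + K$
$o = - \frac{6}{29}$ ($o = \frac{32 - 38}{36 - 7} = - \frac{6}{36 - 7} = - \frac{6}{29} \approx -0.2069$)
$\left(o - t{\left(0 \right)}\right) - 104 T{\left(-10 \right)} = \left(- \frac{6}{29} - \left(-5\right) 0\right) - 208 = \left(- \frac{6}{29} - 0\right) - 208 = \left(- \frac{6}{29} + 0\right) - 208 = - \frac{6}{29} - 208 = - \frac{6038}{29}$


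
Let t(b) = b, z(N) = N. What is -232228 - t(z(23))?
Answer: -232251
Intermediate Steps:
-232228 - t(z(23)) = -232228 - 1*23 = -232228 - 23 = -232251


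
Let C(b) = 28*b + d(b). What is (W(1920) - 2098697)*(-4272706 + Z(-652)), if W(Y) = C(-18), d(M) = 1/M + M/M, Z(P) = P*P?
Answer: 24230658996467/3 ≈ 8.0769e+12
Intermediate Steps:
Z(P) = P**2
d(M) = 1 + 1/M (d(M) = 1/M + 1 = 1 + 1/M)
C(b) = 28*b + (1 + b)/b
W(Y) = -9055/18 (W(Y) = 1 + 1/(-18) + 28*(-18) = 1 - 1/18 - 504 = -9055/18)
(W(1920) - 2098697)*(-4272706 + Z(-652)) = (-9055/18 - 2098697)*(-4272706 + (-652)**2) = -37785601*(-4272706 + 425104)/18 = -37785601/18*(-3847602) = 24230658996467/3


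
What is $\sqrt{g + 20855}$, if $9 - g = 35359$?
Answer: $i \sqrt{14495} \approx 120.4 i$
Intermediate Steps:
$g = -35350$ ($g = 9 - 35359 = -35350$)
$\sqrt{g + 20855} = \sqrt{-35350 + 20855} = \sqrt{-14495} = i \sqrt{14495}$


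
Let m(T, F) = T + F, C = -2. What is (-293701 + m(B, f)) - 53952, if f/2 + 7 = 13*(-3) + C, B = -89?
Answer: -347838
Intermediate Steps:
f = -96 (f = -14 + 2*(13*(-3) - 2) = -14 + 2*(-39 - 2) = -14 + 2*(-41) = -14 - 82 = -96)
m(T, F) = F + T
(-293701 + m(B, f)) - 53952 = (-293701 + (-96 - 89)) - 53952 = (-293701 - 185) - 53952 = -293886 - 53952 = -347838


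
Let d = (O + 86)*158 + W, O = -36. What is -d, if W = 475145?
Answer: -483045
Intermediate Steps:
d = 483045 (d = (-36 + 86)*158 + 475145 = 50*158 + 475145 = 7900 + 475145 = 483045)
-d = -1*483045 = -483045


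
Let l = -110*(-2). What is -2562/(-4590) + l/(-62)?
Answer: -70913/23715 ≈ -2.9902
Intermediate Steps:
l = 220
-2562/(-4590) + l/(-62) = -2562/(-4590) + 220/(-62) = -2562*(-1/4590) + 220*(-1/62) = 427/765 - 110/31 = -70913/23715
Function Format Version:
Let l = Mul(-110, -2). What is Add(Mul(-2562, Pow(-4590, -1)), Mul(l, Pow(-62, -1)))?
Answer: Rational(-70913, 23715) ≈ -2.9902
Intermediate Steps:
l = 220
Add(Mul(-2562, Pow(-4590, -1)), Mul(l, Pow(-62, -1))) = Add(Mul(-2562, Pow(-4590, -1)), Mul(220, Pow(-62, -1))) = Add(Mul(-2562, Rational(-1, 4590)), Mul(220, Rational(-1, 62))) = Add(Rational(427, 765), Rational(-110, 31)) = Rational(-70913, 23715)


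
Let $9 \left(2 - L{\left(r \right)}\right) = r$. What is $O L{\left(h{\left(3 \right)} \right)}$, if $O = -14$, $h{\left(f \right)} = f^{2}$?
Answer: $-14$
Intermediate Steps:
$L{\left(r \right)} = 2 - \frac{r}{9}$
$O L{\left(h{\left(3 \right)} \right)} = - 14 \left(2 - \frac{3^{2}}{9}\right) = - 14 \left(2 - 1\right) = \left(-14\right) 1 = -14$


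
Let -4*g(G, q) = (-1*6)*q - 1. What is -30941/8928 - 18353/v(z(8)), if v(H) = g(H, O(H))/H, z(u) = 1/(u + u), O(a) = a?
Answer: -328051519/98208 ≈ -3340.4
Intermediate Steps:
g(G, q) = ¼ + 3*q/2 (g(G, q) = -((-1*6)*q - 1)/4 = -(-6*q - 1)/4 = -(-1 - 6*q)/4 = ¼ + 3*q/2)
z(u) = 1/(2*u)
v(H) = (¼ + 3*H/2)/H
-30941/8928 - 18353/v(z(8)) = -30941/8928 - 18353*1/(4*(1 + 6*((½)/8))) = -30941*1/8928 - 18353*1/(4*(1 + 6*((½)*(⅛)))) = -30941/8928 - 18353*1/(4*(1 + 6*(1/16))) = -30941/8928 - 18353*1/(4*(1 + 3/8)) = -30941/8928 - 18353/((¼)*16*(11/8)) = -30941/8928 - 18353/11/2 = -30941/8928 - 18353*2/11 = -30941/8928 - 36706/11 = -328051519/98208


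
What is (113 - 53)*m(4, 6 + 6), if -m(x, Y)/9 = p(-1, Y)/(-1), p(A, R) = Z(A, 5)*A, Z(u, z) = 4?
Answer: -2160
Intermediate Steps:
p(A, R) = 4*A
m(x, Y) = -36 (m(x, Y) = -9*4*(-1)/(-1) = -(-36)*(-1) = -9*4 = -36)
(113 - 53)*m(4, 6 + 6) = (113 - 53)*(-36) = 60*(-36) = -2160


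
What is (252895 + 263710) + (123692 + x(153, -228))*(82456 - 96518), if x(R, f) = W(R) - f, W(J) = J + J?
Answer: -1746349407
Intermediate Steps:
W(J) = 2*J
x(R, f) = -f + 2*R (x(R, f) = 2*R - f = -f + 2*R)
(252895 + 263710) + (123692 + x(153, -228))*(82456 - 96518) = (252895 + 263710) + (123692 + (-1*(-228) + 2*153))*(82456 - 96518) = 516605 + (123692 + (228 + 306))*(-14062) = 516605 + (123692 + 534)*(-14062) = 516605 + 124226*(-14062) = 516605 - 1746866012 = -1746349407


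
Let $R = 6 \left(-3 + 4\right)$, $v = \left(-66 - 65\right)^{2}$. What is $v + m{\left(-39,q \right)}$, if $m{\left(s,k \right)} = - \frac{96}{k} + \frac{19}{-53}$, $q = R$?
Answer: $\frac{908666}{53} \approx 17145.0$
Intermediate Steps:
$v = 17161$ ($v = \left(-131\right)^{2} = 17161$)
$R = 6$ ($R = 6 \cdot 1 = 6$)
$q = 6$
$m{\left(s,k \right)} = - \frac{19}{53} - \frac{96}{k}$ ($m{\left(s,k \right)} = - \frac{96}{k} + 19 \left(- \frac{1}{53}\right) = - \frac{96}{k} - \frac{19}{53} = - \frac{19}{53} - \frac{96}{k}$)
$v + m{\left(-39,q \right)} = 17161 - \left(\frac{19}{53} + \frac{96}{6}\right) = 17161 - \frac{867}{53} = \frac{908666}{53}$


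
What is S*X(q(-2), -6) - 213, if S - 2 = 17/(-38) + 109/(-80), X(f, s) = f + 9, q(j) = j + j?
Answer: -64463/304 ≈ -212.05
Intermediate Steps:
q(j) = 2*j
X(f, s) = 9 + f
S = 289/1520 (S = 2 + (17/(-38) + 109/(-80)) = 2 + (17*(-1/38) + 109*(-1/80)) = 2 + (-17/38 - 109/80) = 2 - 2751/1520 = 289/1520 ≈ 0.19013)
S*X(q(-2), -6) - 213 = 289*(9 + 2*(-2))/1520 - 213 = 289*(9 - 4)/1520 - 213 = (289/1520)*5 - 213 = 289/304 - 213 = -64463/304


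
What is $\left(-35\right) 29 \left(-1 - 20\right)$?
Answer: $21315$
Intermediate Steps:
$\left(-35\right) 29 \left(-1 - 20\right) = \left(-1015\right) \left(-21\right) = 21315$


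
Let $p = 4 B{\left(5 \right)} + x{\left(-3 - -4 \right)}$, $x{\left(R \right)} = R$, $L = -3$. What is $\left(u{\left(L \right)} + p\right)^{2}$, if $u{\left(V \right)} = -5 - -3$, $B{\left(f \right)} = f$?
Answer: $361$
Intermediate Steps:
$u{\left(V \right)} = -2$ ($u{\left(V \right)} = -5 + 3 = -2$)
$p = 21$ ($p = 4 \cdot 5 - -1 = 20 + \left(-3 + 4\right) = 20 + 1 = 21$)
$\left(u{\left(L \right)} + p\right)^{2} = \left(-2 + 21\right)^{2} = 19^{2} = 361$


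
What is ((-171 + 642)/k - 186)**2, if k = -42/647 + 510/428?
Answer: 145590576152464/2703896001 ≈ 53845.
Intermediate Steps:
k = 155997/138458 (k = -42*1/647 + 510*(1/428) = -42/647 + 255/214 = 155997/138458 ≈ 1.1267)
((-171 + 642)/k - 186)**2 = ((-171 + 642)/(155997/138458) - 186)**2 = (471*(138458/155997) - 186)**2 = (21737906/51999 - 186)**2 = (12066092/51999)**2 = 145590576152464/2703896001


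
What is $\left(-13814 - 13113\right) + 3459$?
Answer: $-23468$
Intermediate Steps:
$\left(-13814 - 13113\right) + 3459 = -26927 + 3459 = -23468$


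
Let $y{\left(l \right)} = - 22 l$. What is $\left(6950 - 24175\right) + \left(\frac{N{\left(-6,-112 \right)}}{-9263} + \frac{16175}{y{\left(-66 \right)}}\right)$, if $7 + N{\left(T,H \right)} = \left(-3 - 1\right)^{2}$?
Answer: $- \frac{231524298143}{13449876} \approx -17214.0$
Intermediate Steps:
$N{\left(T,H \right)} = 9$ ($N{\left(T,H \right)} = -7 + \left(-3 - 1\right)^{2} = -7 + \left(-4\right)^{2} = -7 + 16 = 9$)
$\left(6950 - 24175\right) + \left(\frac{N{\left(-6,-112 \right)}}{-9263} + \frac{16175}{y{\left(-66 \right)}}\right) = \left(6950 - 24175\right) + \left(\frac{9}{-9263} + \frac{16175}{\left(-22\right) \left(-66\right)}\right) = -17225 + \left(9 \left(- \frac{1}{9263}\right) + \frac{16175}{1452}\right) = -17225 + \left(- \frac{9}{9263} + 16175 \cdot \frac{1}{1452}\right) = -17225 + \left(- \frac{9}{9263} + \frac{16175}{1452}\right) = -17225 + \frac{149815957}{13449876} = - \frac{231524298143}{13449876}$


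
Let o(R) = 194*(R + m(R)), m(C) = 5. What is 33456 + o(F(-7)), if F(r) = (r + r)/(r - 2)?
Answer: 312550/9 ≈ 34728.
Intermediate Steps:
F(r) = 2*r/(-2 + r) (F(r) = (2*r)/(-2 + r) = 2*r/(-2 + r))
o(R) = 970 + 194*R (o(R) = 194*(R + 5) = 194*(5 + R) = 970 + 194*R)
33456 + o(F(-7)) = 33456 + (970 + 194*(2*(-7)/(-2 - 7))) = 33456 + (970 + 194*(2*(-7)/(-9))) = 33456 + (970 + 194*(2*(-7)*(-⅑))) = 33456 + (970 + 194*(14/9)) = 33456 + (970 + 2716/9) = 33456 + 11446/9 = 312550/9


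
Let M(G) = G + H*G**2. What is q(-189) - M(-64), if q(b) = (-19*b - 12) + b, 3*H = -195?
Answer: 269694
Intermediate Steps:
H = -65 (H = (1/3)*(-195) = -65)
M(G) = G - 65*G**2
q(b) = -12 - 18*b (q(b) = (-12 - 19*b) + b = -12 - 18*b)
q(-189) - M(-64) = (-12 - 18*(-189)) - (-64)*(1 - 65*(-64)) = (-12 + 3402) - (-64)*(1 + 4160) = 3390 - (-64)*4161 = 3390 - 1*(-266304) = 3390 + 266304 = 269694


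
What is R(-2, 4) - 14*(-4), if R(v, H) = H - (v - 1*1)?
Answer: 63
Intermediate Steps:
R(v, H) = 1 + H - v (R(v, H) = H - (v - 1) = H - (-1 + v) = H + (1 - v) = 1 + H - v)
R(-2, 4) - 14*(-4) = (1 + 4 - 1*(-2)) - 14*(-4) = (1 + 4 + 2) + 56 = 7 + 56 = 63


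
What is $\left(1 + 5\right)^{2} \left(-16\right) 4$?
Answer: $-2304$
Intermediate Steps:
$\left(1 + 5\right)^{2} \left(-16\right) 4 = 6^{2} \left(-16\right) 4 = 36 \left(-16\right) 4 = \left(-576\right) 4 = -2304$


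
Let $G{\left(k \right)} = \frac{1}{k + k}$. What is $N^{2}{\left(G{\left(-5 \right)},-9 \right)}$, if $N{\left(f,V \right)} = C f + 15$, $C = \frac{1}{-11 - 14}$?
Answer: $\frac{14070001}{62500} \approx 225.12$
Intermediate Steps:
$G{\left(k \right)} = \frac{1}{2 k}$
$C = - \frac{1}{25}$ ($C = \frac{1}{-25} = - \frac{1}{25} \approx -0.04$)
$N{\left(f,V \right)} = 15 - \frac{f}{25}$ ($N{\left(f,V \right)} = - \frac{f}{25} + 15 = 15 - \frac{f}{25}$)
$N^{2}{\left(G{\left(-5 \right)},-9 \right)} = \left(15 - \frac{\frac{1}{2} \frac{1}{-5}}{25}\right)^{2} = \left(15 - \frac{\frac{1}{2} \left(- \frac{1}{5}\right)}{25}\right)^{2} = \left(15 - - \frac{1}{250}\right)^{2} = \left(15 + \frac{1}{250}\right)^{2} = \left(\frac{3751}{250}\right)^{2} = \frac{14070001}{62500}$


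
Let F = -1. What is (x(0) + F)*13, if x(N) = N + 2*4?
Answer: 91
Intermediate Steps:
x(N) = 8 + N (x(N) = N + 8 = 8 + N)
(x(0) + F)*13 = ((8 + 0) - 1)*13 = (8 - 1)*13 = 7*13 = 91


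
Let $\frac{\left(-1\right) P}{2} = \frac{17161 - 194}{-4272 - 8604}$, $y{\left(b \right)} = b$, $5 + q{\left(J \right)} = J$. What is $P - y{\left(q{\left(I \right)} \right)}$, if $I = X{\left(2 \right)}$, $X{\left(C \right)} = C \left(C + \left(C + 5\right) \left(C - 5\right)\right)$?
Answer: $\frac{293801}{6438} \approx 45.635$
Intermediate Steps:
$X{\left(C \right)} = C \left(C + \left(-5 + C\right) \left(5 + C\right)\right)$ ($X{\left(C \right)} = C \left(C + \left(5 + C\right) \left(-5 + C\right)\right) = C \left(C + \left(-5 + C\right) \left(5 + C\right)\right)$)
$I = -38$ ($I = 2 \left(-25 + 2 + 2^{2}\right) = 2 \left(-25 + 2 + 4\right) = 2 \left(-19\right) = -38$)
$q{\left(J \right)} = -5 + J$
$P = \frac{16967}{6438}$ ($P = - 2 \frac{17161 - 194}{-4272 - 8604} = - 2 \frac{16967}{-12876} = - 2 \cdot 16967 \left(- \frac{1}{12876}\right) = \left(-2\right) \left(- \frac{16967}{12876}\right) = \frac{16967}{6438} \approx 2.6354$)
$P - y{\left(q{\left(I \right)} \right)} = \frac{16967}{6438} - \left(-5 - 38\right) = \frac{16967}{6438} - -43 = \frac{16967}{6438} + 43 = \frac{293801}{6438}$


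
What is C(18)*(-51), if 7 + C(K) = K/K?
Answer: 306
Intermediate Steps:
C(K) = -6 (C(K) = -7 + K/K = -7 + 1 = -6)
C(18)*(-51) = -6*(-51) = 306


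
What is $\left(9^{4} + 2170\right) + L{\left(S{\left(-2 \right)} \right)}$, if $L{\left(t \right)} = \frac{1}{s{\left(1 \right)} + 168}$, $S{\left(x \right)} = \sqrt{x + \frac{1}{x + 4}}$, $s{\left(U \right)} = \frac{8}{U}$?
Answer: $\frac{1536657}{176} \approx 8731.0$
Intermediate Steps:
$S{\left(x \right)} = \sqrt{x + \frac{1}{4 + x}}$
$L{\left(t \right)} = \frac{1}{176}$ ($L{\left(t \right)} = \frac{1}{\frac{8}{1} + 168} = \frac{1}{8 \cdot 1 + 168} = \frac{1}{8 + 168} = \frac{1}{176}$)
$\left(9^{4} + 2170\right) + L{\left(S{\left(-2 \right)} \right)} = \left(9^{4} + 2170\right) + \frac{1}{176} = \left(6561 + 2170\right) + \frac{1}{176} = 8731 + \frac{1}{176} = \frac{1536657}{176}$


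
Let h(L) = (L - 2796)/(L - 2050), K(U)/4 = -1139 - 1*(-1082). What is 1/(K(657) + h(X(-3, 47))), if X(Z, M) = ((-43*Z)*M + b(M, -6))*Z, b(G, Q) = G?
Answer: -10190/2312757 ≈ -0.0044060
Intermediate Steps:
K(U) = -228 (K(U) = 4*(-1139 - 1*(-1082)) = 4*(-1139 + 1082) = 4*(-57) = -228)
X(Z, M) = Z*(M - 43*M*Z) (X(Z, M) = ((-43*Z)*M + M)*Z = (-43*M*Z + M)*Z = (M - 43*M*Z)*Z = Z*(M - 43*M*Z))
h(L) = (-2796 + L)/(-2050 + L)
1/(K(657) + h(X(-3, 47))) = 1/(-228 + (-2796 + 47*(-3)*(1 - 43*(-3)))/(-2050 + 47*(-3)*(1 - 43*(-3)))) = 1/(-228 + (-2796 + 47*(-3)*(1 + 129))/(-2050 + 47*(-3)*(1 + 129))) = 1/(-228 + (-2796 + 47*(-3)*130)/(-2050 + 47*(-3)*130)) = 1/(-228 + (-2796 - 18330)/(-2050 - 18330)) = 1/(-228 - 21126/(-20380)) = 1/(-228 - 1/20380*(-21126)) = 1/(-228 + 10563/10190) = 1/(-2312757/10190) = -10190/2312757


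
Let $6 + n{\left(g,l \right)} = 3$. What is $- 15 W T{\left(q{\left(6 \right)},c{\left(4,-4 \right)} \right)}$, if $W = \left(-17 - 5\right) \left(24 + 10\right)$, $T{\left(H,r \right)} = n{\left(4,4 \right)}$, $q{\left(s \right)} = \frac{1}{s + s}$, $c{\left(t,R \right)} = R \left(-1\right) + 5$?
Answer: $-33660$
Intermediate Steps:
$n{\left(g,l \right)} = -3$ ($n{\left(g,l \right)} = -6 + 3 = -3$)
$c{\left(t,R \right)} = 5 - R$ ($c{\left(t,R \right)} = - R + 5 = 5 - R$)
$q{\left(s \right)} = \frac{1}{2 s}$
$T{\left(H,r \right)} = -3$
$W = -748$ ($W = \left(-22\right) 34 = -748$)
$- 15 W T{\left(q{\left(6 \right)},c{\left(4,-4 \right)} \right)} = \left(-15\right) \left(-748\right) \left(-3\right) = 11220 \left(-3\right) = -33660$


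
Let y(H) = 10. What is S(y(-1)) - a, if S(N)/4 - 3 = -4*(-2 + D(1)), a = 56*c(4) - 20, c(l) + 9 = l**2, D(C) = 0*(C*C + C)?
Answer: -328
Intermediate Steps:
D(C) = 0 (D(C) = 0*(C**2 + C) = 0*(C + C**2) = 0)
c(l) = -9 + l**2
a = 372 (a = 56*(-9 + 4**2) - 20 = 56*(-9 + 16) - 20 = 56*7 - 20 = 392 - 20 = 372)
S(N) = 44 (S(N) = 12 + 4*(-4*(-2 + 0)) = 12 + 4*(-4*(-2)) = 12 + 4*8 = 12 + 32 = 44)
S(y(-1)) - a = 44 - 1*372 = 44 - 372 = -328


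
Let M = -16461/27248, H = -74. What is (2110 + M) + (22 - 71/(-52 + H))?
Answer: 3659772629/1716624 ≈ 2132.0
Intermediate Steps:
M = -16461/27248 (M = -16461*1/27248 = -16461/27248 ≈ -0.60412)
(2110 + M) + (22 - 71/(-52 + H)) = (2110 - 16461/27248) + (22 - 71/(-52 - 74)) = 57476819/27248 + (22 - 71/(-126)) = 57476819/27248 + (22 - 1/126*(-71)) = 57476819/27248 + (22 + 71/126) = 57476819/27248 + 2843/126 = 3659772629/1716624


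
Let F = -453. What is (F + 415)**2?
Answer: 1444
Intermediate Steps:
(F + 415)**2 = (-453 + 415)**2 = (-38)**2 = 1444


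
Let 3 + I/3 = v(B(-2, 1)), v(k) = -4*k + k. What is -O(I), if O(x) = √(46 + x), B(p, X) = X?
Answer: -2*√7 ≈ -5.2915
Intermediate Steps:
v(k) = -3*k
I = -18 (I = -9 + 3*(-3*1) = -9 + 3*(-3) = -9 - 9 = -18)
-O(I) = -√(46 - 18) = -√28 = -2*√7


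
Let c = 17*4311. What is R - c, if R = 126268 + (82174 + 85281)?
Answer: 220436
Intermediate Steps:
c = 73287
R = 293723 (R = 126268 + 167455 = 293723)
R - c = 293723 - 1*73287 = 293723 - 73287 = 220436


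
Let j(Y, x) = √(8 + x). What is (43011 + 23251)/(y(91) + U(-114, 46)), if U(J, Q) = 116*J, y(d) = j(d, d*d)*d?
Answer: -292082896/35410989 - 6029842*√921/35410989 ≈ -13.416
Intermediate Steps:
y(d) = d*√(8 + d²) (y(d) = √(8 + d*d)*d = √(8 + d²)*d = d*√(8 + d²))
(43011 + 23251)/(y(91) + U(-114, 46)) = (43011 + 23251)/(91*√(8 + 91²) + 116*(-114)) = 66262/(91*√(8 + 8281) - 13224) = 66262/(91*√8289 - 13224) = 66262/(91*(3*√921) - 13224) = 66262/(273*√921 - 13224) = 66262/(-13224 + 273*√921)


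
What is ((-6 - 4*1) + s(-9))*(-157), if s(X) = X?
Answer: 2983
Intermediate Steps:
((-6 - 4*1) + s(-9))*(-157) = ((-6 - 4*1) - 9)*(-157) = ((-6 - 4) - 9)*(-157) = (-10 - 9)*(-157) = -19*(-157) = 2983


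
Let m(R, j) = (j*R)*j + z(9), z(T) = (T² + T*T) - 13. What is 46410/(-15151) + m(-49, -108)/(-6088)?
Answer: 8374540357/92239288 ≈ 90.792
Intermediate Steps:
z(T) = -13 + 2*T² (z(T) = (T² + T²) - 13 = 2*T² - 13 = -13 + 2*T²)
m(R, j) = 149 + R*j² (m(R, j) = (j*R)*j + (-13 + 2*9²) = (R*j)*j + (-13 + 2*81) = R*j² + (-13 + 162) = R*j² + 149 = 149 + R*j²)
46410/(-15151) + m(-49, -108)/(-6088) = 46410/(-15151) + (149 - 49*(-108)²)/(-6088) = 46410*(-1/15151) + (149 - 49*11664)*(-1/6088) = -46410/15151 + (149 - 571536)*(-1/6088) = -46410/15151 - 571387*(-1/6088) = -46410/15151 + 571387/6088 = 8374540357/92239288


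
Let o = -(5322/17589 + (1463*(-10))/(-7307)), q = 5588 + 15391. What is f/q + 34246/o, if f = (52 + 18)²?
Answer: -2198461043522971/147959354538 ≈ -14859.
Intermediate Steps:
f = 4900 (f = 70² = 4900)
q = 20979
o = -98738308/42840941 (o = -(5322*(1/17589) - 14630*(-1/7307)) = -(1774/5863 + 14630/7307) = -1*98738308/42840941 = -98738308/42840941 ≈ -2.3048)
f/q + 34246/o = 4900/20979 + 34246/(-98738308/42840941) = 4900*(1/20979) + 34246*(-42840941/98738308) = 700/2997 - 733565432743/49369154 = -2198461043522971/147959354538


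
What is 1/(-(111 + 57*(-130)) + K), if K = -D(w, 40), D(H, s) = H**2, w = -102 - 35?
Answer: -1/11470 ≈ -8.7184e-5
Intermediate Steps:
w = -137
K = -18769 (K = -1*(-137)**2 = -1*18769 = -18769)
1/(-(111 + 57*(-130)) + K) = 1/(-(111 + 57*(-130)) - 18769) = 1/(-(111 - 7410) - 18769) = 1/(-1*(-7299) - 18769) = 1/(7299 - 18769) = 1/(-11470) = -1/11470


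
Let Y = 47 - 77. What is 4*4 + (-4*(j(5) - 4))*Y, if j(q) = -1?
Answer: -584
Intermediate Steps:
Y = -30
4*4 + (-4*(j(5) - 4))*Y = 4*4 - 4*(-1 - 4)*(-30) = 16 - 4*(-5)*(-30) = 16 + 20*(-30) = 16 - 600 = -584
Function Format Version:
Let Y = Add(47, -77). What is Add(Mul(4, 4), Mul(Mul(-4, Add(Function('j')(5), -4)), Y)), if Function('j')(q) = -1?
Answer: -584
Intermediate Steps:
Y = -30
Add(Mul(4, 4), Mul(Mul(-4, Add(Function('j')(5), -4)), Y)) = Add(Mul(4, 4), Mul(Mul(-4, Add(-1, -4)), -30)) = Add(16, Mul(Mul(-4, -5), -30)) = Add(16, Mul(20, -30)) = Add(16, -600) = -584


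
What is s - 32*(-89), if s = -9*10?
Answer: 2758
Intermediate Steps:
s = -90
s - 32*(-89) = -90 - 32*(-89) = -90 + 2848 = 2758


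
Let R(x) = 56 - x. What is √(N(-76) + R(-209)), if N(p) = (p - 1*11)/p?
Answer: √384313/38 ≈ 16.314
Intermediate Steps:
N(p) = (-11 + p)/p (N(p) = (p - 11)/p = (-11 + p)/p)
√(N(-76) + R(-209)) = √((-11 - 76)/(-76) + (56 - 1*(-209))) = √(-1/76*(-87) + (56 + 209)) = √(87/76 + 265) = √(20227/76) = √384313/38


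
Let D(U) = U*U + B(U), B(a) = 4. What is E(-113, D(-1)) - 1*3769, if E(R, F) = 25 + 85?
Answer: -3659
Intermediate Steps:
D(U) = 4 + U² (D(U) = U*U + 4 = U² + 4 = 4 + U²)
E(R, F) = 110
E(-113, D(-1)) - 1*3769 = 110 - 1*3769 = 110 - 3769 = -3659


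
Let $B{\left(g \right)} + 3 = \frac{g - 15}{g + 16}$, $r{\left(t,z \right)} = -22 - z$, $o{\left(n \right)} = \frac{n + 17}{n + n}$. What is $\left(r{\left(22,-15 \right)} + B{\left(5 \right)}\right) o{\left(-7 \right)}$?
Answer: $\frac{1100}{147} \approx 7.483$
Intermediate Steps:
$o{\left(n \right)} = \frac{17 + n}{2 n}$
$B{\left(g \right)} = -3 + \frac{-15 + g}{16 + g}$ ($B{\left(g \right)} = -3 + \frac{g - 15}{g + 16} = -3 + \frac{-15 + g}{16 + g}$)
$\left(r{\left(22,-15 \right)} + B{\left(5 \right)}\right) o{\left(-7 \right)} = \left(\left(-22 - -15\right) + \frac{-63 - 10}{16 + 5}\right) \frac{17 - 7}{2 \left(-7\right)} = \left(\left(-22 + 15\right) + \frac{-63 - 10}{21}\right) \frac{1}{2} \left(- \frac{1}{7}\right) 10 = \left(-7 + \frac{1}{21} \left(-73\right)\right) \left(- \frac{5}{7}\right) = \left(-7 - \frac{73}{21}\right) \left(- \frac{5}{7}\right) = \left(- \frac{220}{21}\right) \left(- \frac{5}{7}\right) = \frac{1100}{147}$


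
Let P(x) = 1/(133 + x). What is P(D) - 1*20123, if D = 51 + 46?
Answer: -4628289/230 ≈ -20123.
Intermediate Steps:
D = 97
P(D) - 1*20123 = 1/(133 + 97) - 1*20123 = 1/230 - 20123 = -4628289/230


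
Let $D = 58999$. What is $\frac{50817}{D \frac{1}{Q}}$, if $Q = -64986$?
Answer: $- \frac{3302393562}{58999} \approx -55974.0$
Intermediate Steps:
$\frac{50817}{D \frac{1}{Q}} = \frac{50817}{58999 \frac{1}{-64986}} = \frac{50817}{58999 \left(- \frac{1}{64986}\right)} = \frac{50817}{- \frac{58999}{64986}} = 50817 \left(- \frac{64986}{58999}\right) = - \frac{3302393562}{58999}$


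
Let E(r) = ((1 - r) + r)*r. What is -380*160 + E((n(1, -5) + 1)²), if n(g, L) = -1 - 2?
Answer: -60796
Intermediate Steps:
n(g, L) = -3
E(r) = r (E(r) = 1*r = r)
-380*160 + E((n(1, -5) + 1)²) = -380*160 + (-3 + 1)² = -60800 + (-2)² = -60800 + 4 = -60796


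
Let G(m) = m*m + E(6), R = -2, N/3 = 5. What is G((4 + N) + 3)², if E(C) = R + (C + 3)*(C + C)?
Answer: 348100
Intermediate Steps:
N = 15 (N = 3*5 = 15)
E(C) = -2 + 2*C*(3 + C) (E(C) = -2 + (C + 3)*(C + C) = -2 + (3 + C)*(2*C) = -2 + 2*C*(3 + C))
G(m) = 106 + m² (G(m) = m*m + (-2 + 2*6² + 6*6) = m² + (-2 + 2*36 + 36) = m² + (-2 + 72 + 36) = m² + 106 = 106 + m²)
G((4 + N) + 3)² = (106 + ((4 + 15) + 3)²)² = (106 + (19 + 3)²)² = (106 + 22²)² = (106 + 484)² = 590² = 348100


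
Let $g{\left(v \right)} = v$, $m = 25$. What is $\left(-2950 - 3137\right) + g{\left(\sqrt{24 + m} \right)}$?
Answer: $-6080$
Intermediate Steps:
$\left(-2950 - 3137\right) + g{\left(\sqrt{24 + m} \right)} = \left(-2950 - 3137\right) + \sqrt{24 + 25} = -6087 + \sqrt{49} = -6087 + 7 = -6080$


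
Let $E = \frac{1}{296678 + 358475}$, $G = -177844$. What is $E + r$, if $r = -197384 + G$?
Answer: $- \frac{245831749883}{655153} \approx -3.7523 \cdot 10^{5}$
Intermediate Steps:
$r = -375228$ ($r = -197384 - 177844 = -375228$)
$E = \frac{1}{655153} \approx 1.5264 \cdot 10^{-6}$
$E + r = \frac{1}{655153} - 375228 = - \frac{245831749883}{655153}$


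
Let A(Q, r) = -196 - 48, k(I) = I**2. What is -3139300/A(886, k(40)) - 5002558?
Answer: -304371213/61 ≈ -4.9897e+6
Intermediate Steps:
A(Q, r) = -244
-3139300/A(886, k(40)) - 5002558 = -3139300/(-244) - 5002558 = -3139300*(-1/244) - 5002558 = 784825/61 - 5002558 = -304371213/61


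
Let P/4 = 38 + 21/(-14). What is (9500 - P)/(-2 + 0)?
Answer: -4677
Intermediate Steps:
P = 146 (P = 4*(38 + 21/(-14)) = 4*(38 - 1/14*21) = 4*(38 - 3/2) = 4*(73/2) = 146)
(9500 - P)/(-2 + 0) = (9500 - 1*146)/(-2 + 0) = (9500 - 146)/(-2) = 9354*(-½) = -4677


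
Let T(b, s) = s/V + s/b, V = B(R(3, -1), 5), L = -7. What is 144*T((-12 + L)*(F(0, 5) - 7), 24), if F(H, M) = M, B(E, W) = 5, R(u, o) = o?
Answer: 74304/95 ≈ 782.15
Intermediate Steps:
V = 5
T(b, s) = s/5 + s/b
144*T((-12 + L)*(F(0, 5) - 7), 24) = 144*((1/5)*24 + 24/(((-12 - 7)*(5 - 7)))) = 144*(24/5 + 24/((-19*(-2)))) = 144*(24/5 + 24/38) = 144*(24/5 + 24*(1/38)) = 144*(24/5 + 12/19) = 144*(516/95) = 74304/95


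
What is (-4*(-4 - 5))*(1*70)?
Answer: 2520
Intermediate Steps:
(-4*(-4 - 5))*(1*70) = -4*(-9)*70 = 36*70 = 2520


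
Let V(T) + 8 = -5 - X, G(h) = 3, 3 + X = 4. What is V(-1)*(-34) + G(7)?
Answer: 479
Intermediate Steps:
X = 1 (X = -3 + 4 = 1)
V(T) = -14 (V(T) = -8 + (-5 - 1*1) = -8 + (-5 - 1) = -8 - 6 = -14)
V(-1)*(-34) + G(7) = -14*(-34) + 3 = 476 + 3 = 479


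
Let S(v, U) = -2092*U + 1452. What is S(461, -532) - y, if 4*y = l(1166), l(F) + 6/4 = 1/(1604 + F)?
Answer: 6173755917/5540 ≈ 1.1144e+6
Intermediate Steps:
S(v, U) = 1452 - 2092*U
l(F) = -3/2 + 1/(1604 + F)
y = -2077/5540 (y = ((-4810 - 3*1166)/(2*(1604 + 1166)))/4 = ((½)*(-4810 - 3498)/2770)/4 = ((½)*(1/2770)*(-8308))/4 = (¼)*(-2077/1385) = -2077/5540 ≈ -0.37491)
S(461, -532) - y = (1452 - 2092*(-532)) - 1*(-2077/5540) = (1452 + 1112944) + 2077/5540 = 1114396 + 2077/5540 = 6173755917/5540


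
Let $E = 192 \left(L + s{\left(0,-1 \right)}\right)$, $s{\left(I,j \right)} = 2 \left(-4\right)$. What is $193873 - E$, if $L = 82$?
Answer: $179665$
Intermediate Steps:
$s{\left(I,j \right)} = -8$
$E = 14208$ ($E = 192 \left(82 - 8\right) = 192 \cdot 74 = 14208$)
$193873 - E = 193873 - 14208 = 179665$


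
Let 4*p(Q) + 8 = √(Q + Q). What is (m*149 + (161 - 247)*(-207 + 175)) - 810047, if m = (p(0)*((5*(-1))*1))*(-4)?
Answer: -813255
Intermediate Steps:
p(Q) = -2 + √2*√Q/4 (p(Q) = -2 + √(Q + Q)/4 = -2 + √(2*Q)/4 = -2 + (√2*√Q)/4 = -2 + √2*√Q/4)
m = -40 (m = ((-2 + √2*√0/4)*((5*(-1))*1))*(-4) = ((-2 + (¼)*√2*0)*(-5*1))*(-4) = ((-2 + 0)*(-5))*(-4) = -2*(-5)*(-4) = 10*(-4) = -40)
(m*149 + (161 - 247)*(-207 + 175)) - 810047 = (-40*149 + (161 - 247)*(-207 + 175)) - 810047 = (-5960 - 86*(-32)) - 810047 = (-5960 + 2752) - 810047 = -3208 - 810047 = -813255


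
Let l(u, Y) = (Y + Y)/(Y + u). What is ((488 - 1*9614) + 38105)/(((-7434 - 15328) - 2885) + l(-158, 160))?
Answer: -28979/25487 ≈ -1.1370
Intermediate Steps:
l(u, Y) = 2*Y/(Y + u) (l(u, Y) = (2*Y)/(Y + u) = 2*Y/(Y + u))
((488 - 1*9614) + 38105)/(((-7434 - 15328) - 2885) + l(-158, 160)) = ((488 - 1*9614) + 38105)/(((-7434 - 15328) - 2885) + 2*160/(160 - 158)) = ((488 - 9614) + 38105)/((-22762 - 2885) + 2*160/2) = (-9126 + 38105)/(-25647 + 2*160*(½)) = 28979/(-25647 + 160) = 28979/(-25487) = 28979*(-1/25487) = -28979/25487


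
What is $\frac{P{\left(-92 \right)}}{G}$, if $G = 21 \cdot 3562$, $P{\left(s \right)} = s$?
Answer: $- \frac{46}{37401} \approx -0.0012299$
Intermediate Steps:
$G = 74802$
$\frac{P{\left(-92 \right)}}{G} = - \frac{92}{74802} = \left(-92\right) \frac{1}{74802} = - \frac{46}{37401}$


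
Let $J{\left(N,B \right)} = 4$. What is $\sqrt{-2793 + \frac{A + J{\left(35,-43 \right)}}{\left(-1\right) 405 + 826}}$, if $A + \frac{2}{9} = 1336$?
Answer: $\frac{i \sqrt{4450230599}}{1263} \approx 52.819 i$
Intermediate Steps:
$A = \frac{12022}{9}$ ($A = - \frac{2}{9} + 1336 = \frac{12022}{9} \approx 1335.8$)
$\sqrt{-2793 + \frac{A + J{\left(35,-43 \right)}}{\left(-1\right) 405 + 826}} = \sqrt{-2793 + \frac{\frac{12022}{9} + 4}{\left(-1\right) 405 + 826}} = \sqrt{-2793 + \frac{12058}{9 \left(-405 + 826\right)}} = \sqrt{-2793 + \frac{12058}{9 \cdot 421}} = \sqrt{-2793 + \frac{12058}{9} \cdot \frac{1}{421}} = \sqrt{-2793 + \frac{12058}{3789}} = \sqrt{- \frac{10570619}{3789}} = \frac{i \sqrt{4450230599}}{1263}$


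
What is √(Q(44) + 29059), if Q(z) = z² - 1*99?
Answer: 4*√1931 ≈ 175.77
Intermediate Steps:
Q(z) = -99 + z² (Q(z) = z² - 99 = -99 + z²)
√(Q(44) + 29059) = √((-99 + 44²) + 29059) = √((-99 + 1936) + 29059) = √(1837 + 29059) = √30896 = 4*√1931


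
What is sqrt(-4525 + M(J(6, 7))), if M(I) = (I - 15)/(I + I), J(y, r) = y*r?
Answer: I*sqrt(886837)/14 ≈ 67.266*I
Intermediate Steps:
J(y, r) = r*y
M(I) = (-15 + I)/(2*I) (M(I) = (-15 + I)/((2*I)) = (-15 + I)*(1/(2*I)) = (-15 + I)/(2*I))
sqrt(-4525 + M(J(6, 7))) = sqrt(-4525 + (-15 + 7*6)/(2*((7*6)))) = sqrt(-4525 + (1/2)*(-15 + 42)/42) = sqrt(-4525 + (1/2)*(1/42)*27) = sqrt(-4525 + 9/28) = sqrt(-126691/28) = I*sqrt(886837)/14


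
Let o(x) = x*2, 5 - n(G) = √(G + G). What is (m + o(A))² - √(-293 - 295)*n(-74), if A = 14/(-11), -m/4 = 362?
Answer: 254593936/121 - 28*√111 - 70*I*√3 ≈ 2.1038e+6 - 121.24*I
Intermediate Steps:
m = -1448 (m = -4*362 = -1448)
n(G) = 5 - √2*√G (n(G) = 5 - √(G + G) = 5 - √(2*G) = 5 - √2*√G)
A = -14/11 (A = 14*(-1/11) = -14/11 ≈ -1.2727)
o(x) = 2*x
(m + o(A))² - √(-293 - 295)*n(-74) = (-1448 + 2*(-14/11))² - √(-293 - 295)*(5 - √2*√(-74)) = (-1448 - 28/11)² - √(-588)*(5 - √2*I*√74) = (-15956/11)² - 14*I*√3*(5 - 2*I*√37) = 254593936/121 - 14*I*√3*(5 - 2*I*√37)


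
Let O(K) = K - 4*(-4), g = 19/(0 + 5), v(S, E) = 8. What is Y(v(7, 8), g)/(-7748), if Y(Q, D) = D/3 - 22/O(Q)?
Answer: -7/154960 ≈ -4.5173e-5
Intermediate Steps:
g = 19/5 ≈ 3.8000
O(K) = 16 + K (O(K) = K + 16 = 16 + K)
Y(Q, D) = -22/(16 + Q) + D/3 (Y(Q, D) = D/3 - 22/(16 + Q) = -22/(16 + Q) + D/3)
Y(v(7, 8), g)/(-7748) = ((-66 + 19*(16 + 8)/5)/(3*(16 + 8)))/(-7748) = ((⅓)*(-66 + (19/5)*24)/24)*(-1/7748) = ((⅓)*(1/24)*(-66 + 456/5))*(-1/7748) = ((⅓)*(1/24)*(126/5))*(-1/7748) = (7/20)*(-1/7748) = -7/154960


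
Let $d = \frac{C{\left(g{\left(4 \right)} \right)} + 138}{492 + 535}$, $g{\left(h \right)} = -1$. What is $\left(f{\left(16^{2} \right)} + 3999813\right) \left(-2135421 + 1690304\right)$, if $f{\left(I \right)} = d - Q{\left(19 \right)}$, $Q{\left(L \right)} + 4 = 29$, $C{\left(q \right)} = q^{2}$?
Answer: $- \frac{1828443785217555}{1027} \approx -1.7804 \cdot 10^{12}$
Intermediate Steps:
$Q{\left(L \right)} = 25$ ($Q{\left(L \right)} = -4 + 29 = 25$)
$d = \frac{139}{1027}$ ($d = \frac{\left(-1\right)^{2} + 138}{492 + 535} = \frac{1 + 138}{1027} = 139 \cdot \frac{1}{1027} = \frac{139}{1027} \approx 0.13535$)
$f{\left(I \right)} = - \frac{25536}{1027}$ ($f{\left(I \right)} = \frac{139}{1027} - 25 = - \frac{25536}{1027}$)
$\left(f{\left(16^{2} \right)} + 3999813\right) \left(-2135421 + 1690304\right) = \left(- \frac{25536}{1027} + 3999813\right) \left(-2135421 + 1690304\right) = \frac{4107782415}{1027} \left(-445117\right) = - \frac{1828443785217555}{1027}$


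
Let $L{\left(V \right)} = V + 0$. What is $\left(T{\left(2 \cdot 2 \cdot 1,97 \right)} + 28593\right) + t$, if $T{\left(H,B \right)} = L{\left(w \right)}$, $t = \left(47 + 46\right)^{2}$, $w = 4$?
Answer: $37246$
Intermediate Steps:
$L{\left(V \right)} = V$
$t = 8649$ ($t = 93^{2} = 8649$)
$T{\left(H,B \right)} = 4$
$\left(T{\left(2 \cdot 2 \cdot 1,97 \right)} + 28593\right) + t = \left(4 + 28593\right) + 8649 = 28597 + 8649 = 37246$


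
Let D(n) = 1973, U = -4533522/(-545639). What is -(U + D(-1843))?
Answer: -1081079269/545639 ≈ -1981.3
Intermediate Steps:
U = 4533522/545639 (U = -4533522*(-1/545639) = 4533522/545639 ≈ 8.3087)
-(U + D(-1843)) = -(4533522/545639 + 1973) = -1*1081079269/545639 = -1081079269/545639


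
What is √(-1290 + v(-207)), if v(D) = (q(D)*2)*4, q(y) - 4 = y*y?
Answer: √341534 ≈ 584.41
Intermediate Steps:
q(y) = 4 + y² (q(y) = 4 + y*y = 4 + y²)
v(D) = 32 + 8*D² (v(D) = ((4 + D²)*2)*4 = (8 + 2*D²)*4 = 32 + 8*D²)
√(-1290 + v(-207)) = √(-1290 + (32 + 8*(-207)²)) = √(-1290 + (32 + 8*42849)) = √(-1290 + (32 + 342792)) = √(-1290 + 342824) = √341534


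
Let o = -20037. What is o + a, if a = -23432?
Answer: -43469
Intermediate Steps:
o + a = -20037 - 23432 = -43469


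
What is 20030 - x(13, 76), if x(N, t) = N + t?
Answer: 19941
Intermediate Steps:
20030 - x(13, 76) = 20030 - (13 + 76) = 20030 - 1*89 = 20030 - 89 = 19941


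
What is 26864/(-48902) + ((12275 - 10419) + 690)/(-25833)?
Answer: -409241102/631642683 ≈ -0.64790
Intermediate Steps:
26864/(-48902) + ((12275 - 10419) + 690)/(-25833) = 26864*(-1/48902) + (1856 + 690)*(-1/25833) = -13432/24451 + 2546*(-1/25833) = -13432/24451 - 2546/25833 = -409241102/631642683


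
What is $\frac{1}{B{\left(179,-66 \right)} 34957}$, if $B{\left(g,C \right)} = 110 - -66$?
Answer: $\frac{1}{6152432} \approx 1.6254 \cdot 10^{-7}$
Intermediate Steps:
$B{\left(g,C \right)} = 176$ ($B{\left(g,C \right)} = 110 + 66 = 176$)
$\frac{1}{B{\left(179,-66 \right)} 34957} = \frac{1}{176 \cdot 34957} = \frac{1}{176} \cdot \frac{1}{34957} = \frac{1}{6152432}$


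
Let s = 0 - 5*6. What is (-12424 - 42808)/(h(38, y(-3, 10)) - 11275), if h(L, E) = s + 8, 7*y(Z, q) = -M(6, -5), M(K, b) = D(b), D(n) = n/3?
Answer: 55232/11297 ≈ 4.8891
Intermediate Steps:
D(n) = n/3 (D(n) = n*(⅓) = n/3)
M(K, b) = b/3
s = -30 (s = 0 - 30 = -30)
y(Z, q) = 5/21 (y(Z, q) = (-(-5)/3)/7 = (-1*(-5/3))/7 = (⅐)*(5/3) = 5/21)
h(L, E) = -22 (h(L, E) = -30 + 8 = -22)
(-12424 - 42808)/(h(38, y(-3, 10)) - 11275) = (-12424 - 42808)/(-22 - 11275) = -55232/(-11297) = -55232*(-1/11297) = 55232/11297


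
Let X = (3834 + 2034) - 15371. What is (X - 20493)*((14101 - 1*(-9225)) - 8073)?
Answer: -457528988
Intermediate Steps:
X = -9503 (X = 5868 - 15371 = -9503)
(X - 20493)*((14101 - 1*(-9225)) - 8073) = (-9503 - 20493)*((14101 - 1*(-9225)) - 8073) = -29996*((14101 + 9225) - 8073) = -29996*(23326 - 8073) = -29996*15253 = -457528988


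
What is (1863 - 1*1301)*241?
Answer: 135442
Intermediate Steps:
(1863 - 1*1301)*241 = (1863 - 1301)*241 = 562*241 = 135442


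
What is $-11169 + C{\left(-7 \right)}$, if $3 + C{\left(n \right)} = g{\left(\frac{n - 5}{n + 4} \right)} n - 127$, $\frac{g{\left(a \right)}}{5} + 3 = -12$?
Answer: $-10774$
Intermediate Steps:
$g{\left(a \right)} = -75$ ($g{\left(a \right)} = -15 + 5 \left(-12\right) = -15 - 60 = -75$)
$C{\left(n \right)} = -130 - 75 n$ ($C{\left(n \right)} = -3 - \left(127 + 75 n\right) = -130 - 75 n$)
$-11169 + C{\left(-7 \right)} = -11169 - -395 = -11169 + \left(-130 + 525\right) = -11169 + 395 = -10774$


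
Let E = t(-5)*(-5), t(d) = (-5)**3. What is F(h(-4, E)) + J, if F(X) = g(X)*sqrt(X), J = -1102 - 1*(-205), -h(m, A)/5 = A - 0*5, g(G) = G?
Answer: -897 - 78125*I*sqrt(5) ≈ -897.0 - 1.7469e+5*I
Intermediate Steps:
t(d) = -125
E = 625 (E = -125*(-5) = 625)
h(m, A) = -5*A (h(m, A) = -5*(A - 0*5) = -5*(A - 1*0) = -5*(A + 0) = -5*A)
J = -897 (J = -1102 + 205 = -897)
F(X) = X**(3/2) (F(X) = X*sqrt(X) = X**(3/2))
F(h(-4, E)) + J = (-5*625)**(3/2) - 897 = (-3125)**(3/2) - 897 = -78125*I*sqrt(5) - 897 = -897 - 78125*I*sqrt(5)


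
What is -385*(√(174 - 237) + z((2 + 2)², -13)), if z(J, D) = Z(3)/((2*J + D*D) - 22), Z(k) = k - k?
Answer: -1155*I*√7 ≈ -3055.8*I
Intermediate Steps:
Z(k) = 0
z(J, D) = 0 (z(J, D) = 0/((2*J + D*D) - 22) = 0/((2*J + D²) - 22) = 0/((D² + 2*J) - 22) = 0/(-22 + D² + 2*J) = 0)
-385*(√(174 - 237) + z((2 + 2)², -13)) = -385*(√(174 - 237) + 0) = -385*(√(-63) + 0) = -385*(3*I*√7 + 0) = -1155*I*√7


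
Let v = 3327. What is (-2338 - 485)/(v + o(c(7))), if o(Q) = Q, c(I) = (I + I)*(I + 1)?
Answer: -2823/3439 ≈ -0.82088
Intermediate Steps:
c(I) = 2*I*(1 + I) (c(I) = (2*I)*(1 + I) = 2*I*(1 + I))
(-2338 - 485)/(v + o(c(7))) = (-2338 - 485)/(3327 + 2*7*(1 + 7)) = -2823/(3327 + 2*7*8) = -2823/(3327 + 112) = -2823/3439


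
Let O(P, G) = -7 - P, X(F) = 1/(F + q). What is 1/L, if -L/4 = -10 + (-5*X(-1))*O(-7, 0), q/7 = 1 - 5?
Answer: 1/40 ≈ 0.025000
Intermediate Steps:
q = -28 (q = 7*(1 - 5) = 7*(-4) = -28)
X(F) = 1/(-28 + F) (X(F) = 1/(F - 28) = 1/(-28 + F))
L = 40 (L = -4*(-10 + (-5/(-28 - 1))*(-7 - 1*(-7))) = -4*(-10 + (-5/(-29))*(-7 + 7)) = -4*(-10 - 5*(-1/29)*0) = -4*(-10 + (5/29)*0) = -4*(-10 + 0) = -4*(-10) = 40)
1/L = 1/40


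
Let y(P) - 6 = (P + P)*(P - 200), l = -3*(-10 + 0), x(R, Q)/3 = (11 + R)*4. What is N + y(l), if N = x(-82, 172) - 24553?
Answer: -35599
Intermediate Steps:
x(R, Q) = 132 + 12*R (x(R, Q) = 3*((11 + R)*4) = 3*(44 + 4*R) = 132 + 12*R)
N = -25405 (N = (132 + 12*(-82)) - 24553 = (132 - 984) - 24553 = -852 - 24553 = -25405)
l = 30 (l = -3*(-10) = 30)
y(P) = 6 + 2*P*(-200 + P) (y(P) = 6 + (P + P)*(P - 200) = 6 + (2*P)*(-200 + P) = 6 + 2*P*(-200 + P))
N + y(l) = -25405 + (6 - 400*30 + 2*30²) = -25405 + (6 - 12000 + 2*900) = -25405 + (6 - 12000 + 1800) = -25405 - 10194 = -35599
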